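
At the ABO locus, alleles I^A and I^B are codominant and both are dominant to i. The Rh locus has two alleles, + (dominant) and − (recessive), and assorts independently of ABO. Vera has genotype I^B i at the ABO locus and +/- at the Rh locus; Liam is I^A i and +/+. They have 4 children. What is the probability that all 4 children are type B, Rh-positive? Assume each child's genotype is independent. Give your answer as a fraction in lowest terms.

1/256

ABO cross I^B i × I^A i → 1/4 O, 1/4 A, 1/4 B, 1/4 AB.
Rh cross +/- × +/+ → 1 Rh+; so P(type B, Rh-positive) = 1/4 × 1 = 1/4 per child.
All 4 independent: (1/4)^4 = 1/256.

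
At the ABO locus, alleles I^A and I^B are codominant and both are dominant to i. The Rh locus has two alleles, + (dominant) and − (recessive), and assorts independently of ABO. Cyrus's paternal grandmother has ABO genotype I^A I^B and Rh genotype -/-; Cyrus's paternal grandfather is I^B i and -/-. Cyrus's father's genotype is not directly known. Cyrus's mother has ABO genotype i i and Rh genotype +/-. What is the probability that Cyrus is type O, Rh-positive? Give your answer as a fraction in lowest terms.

Cyrus's father's ABO genotype from I^A I^B × I^B i: 1/4 I^A I^B, 1/4 I^A i, 1/4 I^B I^B, 1/4 I^B i.
Crossing each possibility with the mother i i and summing P(type O): 1/4·0 + 1/4·1/2 + 1/4·0 + 1/4·1/2 = 1/4.
Similarly for Rh via the father's Rh distribution: P(Rh+) = 1/2.
Independent loci: 1/4 × 1/2 = 1/8.

1/8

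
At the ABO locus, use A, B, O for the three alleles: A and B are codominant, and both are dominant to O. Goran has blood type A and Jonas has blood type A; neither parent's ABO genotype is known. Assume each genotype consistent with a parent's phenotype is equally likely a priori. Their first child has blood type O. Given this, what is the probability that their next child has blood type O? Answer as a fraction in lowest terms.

Possible genotypes: Goran ∈ {AA, AO}; Jonas ∈ {AA, AO}.
Weight each parental genotype pair by prior × P(type-O child):
  AO × AO: posterior weight 1; P(next child type O) = 1/4.
Weighted sum = 1/4.

1/4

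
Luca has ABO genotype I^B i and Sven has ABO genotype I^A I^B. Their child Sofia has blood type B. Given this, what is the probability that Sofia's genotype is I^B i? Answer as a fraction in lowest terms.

Cross I^B i × I^A I^B → 1/4 I^A I^B, 1/4 I^A i, 1/4 I^B I^B, 1/4 I^B i.
Type-B genotypes among offspring: I^B I^B (1/4), I^B i (1/4); total 1/2.
P(I^B i | type B) = (1/4) / (1/2) = 1/2.

1/2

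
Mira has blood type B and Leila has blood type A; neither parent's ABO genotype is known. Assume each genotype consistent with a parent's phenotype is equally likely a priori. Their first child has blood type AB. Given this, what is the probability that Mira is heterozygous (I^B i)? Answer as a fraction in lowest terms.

1/3

Possible genotypes: Mira ∈ {I^B I^B, I^B i}; Leila ∈ {I^A I^A, I^A i}.
Weight each parental genotype pair by prior × P(type-AB child):
  I^B I^B × I^A I^A: posterior weight 4/9.
  I^B I^B × I^A i: posterior weight 2/9.
  I^B i × I^A I^A: posterior weight 2/9.
  I^B i × I^A i: posterior weight 1/9.
Sum the posterior weight over pairs where Mira is I^B i: 1/3.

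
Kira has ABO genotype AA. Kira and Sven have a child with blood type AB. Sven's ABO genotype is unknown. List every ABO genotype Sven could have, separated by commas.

For each candidate genotype of Sven, check whether crossing it with AA can produce every observed child phenotype.
  AA → possible child types {A} ✗
  AB → possible child types {A, AB} ✓
  AO → possible child types {A} ✗
  BB → possible child types {AB} ✓
  BO → possible child types {A, AB} ✓
  OO → possible child types {A} ✗

AB, BB, BO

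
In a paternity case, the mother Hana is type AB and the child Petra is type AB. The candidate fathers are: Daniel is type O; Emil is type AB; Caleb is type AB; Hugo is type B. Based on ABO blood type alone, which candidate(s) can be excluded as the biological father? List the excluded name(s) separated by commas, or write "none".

A candidate is excluded only if no genotype consistent with his phenotype could produce a type AB child with a type AB mother.
Daniel (type O): no genotype consistent with that phenotype can produce a type-AB child with a type-AB mother.

Daniel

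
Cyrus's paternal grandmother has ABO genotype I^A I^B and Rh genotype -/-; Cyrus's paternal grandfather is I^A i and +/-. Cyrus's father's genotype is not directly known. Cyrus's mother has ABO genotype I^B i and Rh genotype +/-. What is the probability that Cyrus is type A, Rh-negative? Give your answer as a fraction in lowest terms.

3/32

Cyrus's father's ABO genotype from I^A I^B × I^A i: 1/4 I^A I^A, 1/4 I^A I^B, 1/4 I^A i, 1/4 I^B i.
Crossing each possibility with the mother I^B i and summing P(type A): 1/4·1/2 + 1/4·1/4 + 1/4·1/4 + 1/4·0 = 1/4.
Similarly for Rh via the father's Rh distribution: P(Rh-) = 3/8.
Independent loci: 1/4 × 3/8 = 3/32.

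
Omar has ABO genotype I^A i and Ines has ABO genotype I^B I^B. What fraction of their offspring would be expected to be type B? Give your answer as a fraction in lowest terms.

ABO cross I^A i × I^B I^B → offspring phenotypes: 1/2 B, 1/2 AB.
So P(type B) = 1/2.

1/2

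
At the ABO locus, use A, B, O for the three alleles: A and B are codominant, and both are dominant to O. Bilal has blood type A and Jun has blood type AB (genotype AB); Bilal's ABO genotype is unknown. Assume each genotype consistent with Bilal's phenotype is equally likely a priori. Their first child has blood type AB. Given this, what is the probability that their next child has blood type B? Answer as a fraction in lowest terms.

Possible genotypes: Bilal ∈ {AA, AO}; Jun ∈ {AB}.
Weight each parental genotype pair by prior × P(type-AB child):
  AA × AB: posterior weight 2/3; P(next child type B) = 0.
  AO × AB: posterior weight 1/3; P(next child type B) = 1/4.
Weighted sum = 1/12.

1/12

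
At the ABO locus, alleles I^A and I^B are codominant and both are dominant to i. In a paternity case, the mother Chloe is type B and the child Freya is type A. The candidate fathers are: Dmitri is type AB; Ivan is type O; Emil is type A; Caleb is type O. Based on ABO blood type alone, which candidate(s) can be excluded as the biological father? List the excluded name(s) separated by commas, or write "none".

A candidate is excluded only if no genotype consistent with his phenotype could produce a type A child with a type B mother.
Ivan (type O): no genotype consistent with that phenotype can produce a type-A child with a type-B mother.
Caleb (type O): no genotype consistent with that phenotype can produce a type-A child with a type-B mother.

Ivan, Caleb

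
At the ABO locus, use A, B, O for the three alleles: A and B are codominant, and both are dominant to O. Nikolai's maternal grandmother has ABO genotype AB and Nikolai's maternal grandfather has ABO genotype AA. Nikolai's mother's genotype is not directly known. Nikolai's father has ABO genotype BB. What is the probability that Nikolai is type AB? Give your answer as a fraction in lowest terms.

Nikolai's mother's ABO genotype from AB × AA: 1/2 AA, 1/2 AB.
Crossing each possibility with the father BB and summing P(type AB): 1/2·1 + 1/2·1/2 = 3/4.

3/4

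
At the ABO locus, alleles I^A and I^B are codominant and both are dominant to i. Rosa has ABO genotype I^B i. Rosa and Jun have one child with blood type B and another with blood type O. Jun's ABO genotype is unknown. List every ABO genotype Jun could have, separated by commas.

For each candidate genotype of Jun, check whether crossing it with I^B i can produce every observed child phenotype.
  I^A I^A → possible child types {A, AB} ✗
  I^A I^B → possible child types {A, B, AB} ✗
  I^A i → possible child types {O, A, B, AB} ✓
  I^B I^B → possible child types {B} ✗
  I^B i → possible child types {O, B} ✓
  i i → possible child types {O, B} ✓

I^A i, I^B i, i i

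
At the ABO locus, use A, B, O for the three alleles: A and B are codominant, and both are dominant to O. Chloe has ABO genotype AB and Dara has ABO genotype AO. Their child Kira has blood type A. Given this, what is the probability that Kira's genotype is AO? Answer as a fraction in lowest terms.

Cross AB × AO → 1/4 AA, 1/4 AB, 1/4 AO, 1/4 BO.
Type-A genotypes among offspring: AA (1/4), AO (1/4); total 1/2.
P(AO | type A) = (1/4) / (1/2) = 1/2.

1/2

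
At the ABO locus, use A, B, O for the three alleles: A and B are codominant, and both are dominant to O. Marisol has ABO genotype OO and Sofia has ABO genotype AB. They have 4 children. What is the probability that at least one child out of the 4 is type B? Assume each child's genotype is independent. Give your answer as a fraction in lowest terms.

15/16

ABO cross OO × AB → 1/2 A, 1/2 B.
So P(type B) = 1/2 per child.
P(none) = (1/2)^4 = 1/16; P(at least one) = 1 − 1/16 = 15/16.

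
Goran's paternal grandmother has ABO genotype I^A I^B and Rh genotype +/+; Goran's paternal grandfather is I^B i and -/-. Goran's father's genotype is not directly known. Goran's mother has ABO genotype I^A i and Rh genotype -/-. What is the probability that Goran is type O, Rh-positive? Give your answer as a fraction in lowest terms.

Goran's father's ABO genotype from I^A I^B × I^B i: 1/4 I^A I^B, 1/4 I^A i, 1/4 I^B I^B, 1/4 I^B i.
Crossing each possibility with the mother I^A i and summing P(type O): 1/4·0 + 1/4·1/4 + 1/4·0 + 1/4·1/4 = 1/8.
Similarly for Rh via the father's Rh distribution: P(Rh+) = 1/2.
Independent loci: 1/8 × 1/2 = 1/16.

1/16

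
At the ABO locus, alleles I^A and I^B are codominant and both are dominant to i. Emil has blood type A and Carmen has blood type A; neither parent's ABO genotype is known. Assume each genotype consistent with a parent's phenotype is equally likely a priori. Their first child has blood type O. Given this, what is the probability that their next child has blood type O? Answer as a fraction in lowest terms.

Possible genotypes: Emil ∈ {I^A I^A, I^A i}; Carmen ∈ {I^A I^A, I^A i}.
Weight each parental genotype pair by prior × P(type-O child):
  I^A i × I^A i: posterior weight 1; P(next child type O) = 1/4.
Weighted sum = 1/4.

1/4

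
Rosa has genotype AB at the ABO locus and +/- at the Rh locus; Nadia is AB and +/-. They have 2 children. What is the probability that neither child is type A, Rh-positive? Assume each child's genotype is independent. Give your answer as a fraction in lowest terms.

ABO cross AB × AB → 1/4 A, 1/4 B, 1/2 AB.
Rh cross +/- × +/- → 3/4 Rh+, 1/4 Rh-; so P(type A, Rh-positive) = 1/4 × 3/4 = 3/16 per child.
P(not type A, Rh-positive) = 13/16 for one child; (13/16)^2 = 169/256.

169/256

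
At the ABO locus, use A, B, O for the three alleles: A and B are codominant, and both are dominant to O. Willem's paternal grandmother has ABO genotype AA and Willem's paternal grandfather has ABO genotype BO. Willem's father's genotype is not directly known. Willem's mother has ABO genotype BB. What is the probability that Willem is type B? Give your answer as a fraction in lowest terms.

Willem's father's ABO genotype from AA × BO: 1/2 AB, 1/2 AO.
Crossing each possibility with the mother BB and summing P(type B): 1/2·1/2 + 1/2·1/2 = 1/2.

1/2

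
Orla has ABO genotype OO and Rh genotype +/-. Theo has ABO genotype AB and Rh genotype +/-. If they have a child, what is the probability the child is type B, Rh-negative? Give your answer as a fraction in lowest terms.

1/8

ABO cross OO × AB → offspring phenotypes: 1/2 A, 1/2 B.
Rh cross +/- × +/- → 3/4 Rh+, 1/4 Rh-.
Independent loci: P(type B, Rh-negative) = 1/2 × 1/4 = 1/8.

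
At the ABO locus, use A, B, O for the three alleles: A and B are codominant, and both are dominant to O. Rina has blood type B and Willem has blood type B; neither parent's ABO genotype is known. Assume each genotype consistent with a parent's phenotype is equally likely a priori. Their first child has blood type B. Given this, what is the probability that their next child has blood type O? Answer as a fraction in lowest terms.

Possible genotypes: Rina ∈ {BB, BO}; Willem ∈ {BB, BO}.
Weight each parental genotype pair by prior × P(type-B child):
  BB × BB: posterior weight 4/15; P(next child type O) = 0.
  BB × BO: posterior weight 4/15; P(next child type O) = 0.
  BO × BB: posterior weight 4/15; P(next child type O) = 0.
  BO × BO: posterior weight 1/5; P(next child type O) = 1/4.
Weighted sum = 1/20.

1/20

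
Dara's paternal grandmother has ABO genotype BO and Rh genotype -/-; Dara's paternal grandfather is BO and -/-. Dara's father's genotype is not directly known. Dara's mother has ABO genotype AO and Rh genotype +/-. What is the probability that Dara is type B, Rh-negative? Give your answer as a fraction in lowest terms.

Dara's father's ABO genotype from BO × BO: 1/4 BB, 1/2 BO, 1/4 OO.
Crossing each possibility with the mother AO and summing P(type B): 1/4·1/2 + 1/2·1/4 + 1/4·0 = 1/4.
Similarly for Rh via the father's Rh distribution: P(Rh-) = 1/2.
Independent loci: 1/4 × 1/2 = 1/8.

1/8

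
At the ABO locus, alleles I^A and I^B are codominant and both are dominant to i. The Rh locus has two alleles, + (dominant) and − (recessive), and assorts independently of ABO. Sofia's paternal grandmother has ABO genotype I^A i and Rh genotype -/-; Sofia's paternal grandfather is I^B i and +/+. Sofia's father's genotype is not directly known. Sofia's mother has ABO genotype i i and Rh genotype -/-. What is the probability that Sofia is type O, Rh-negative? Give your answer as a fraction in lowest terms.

Sofia's father's ABO genotype from I^A i × I^B i: 1/4 I^A I^B, 1/4 I^A i, 1/4 I^B i, 1/4 i i.
Crossing each possibility with the mother i i and summing P(type O): 1/4·0 + 1/4·1/2 + 1/4·1/2 + 1/4·1 = 1/2.
Similarly for Rh via the father's Rh distribution: P(Rh-) = 1/2.
Independent loci: 1/2 × 1/2 = 1/4.

1/4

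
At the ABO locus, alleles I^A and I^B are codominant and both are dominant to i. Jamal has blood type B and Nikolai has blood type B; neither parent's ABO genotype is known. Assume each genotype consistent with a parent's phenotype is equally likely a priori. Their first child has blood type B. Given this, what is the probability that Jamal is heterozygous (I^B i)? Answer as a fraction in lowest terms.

7/15

Possible genotypes: Jamal ∈ {I^B I^B, I^B i}; Nikolai ∈ {I^B I^B, I^B i}.
Weight each parental genotype pair by prior × P(type-B child):
  I^B I^B × I^B I^B: posterior weight 4/15.
  I^B I^B × I^B i: posterior weight 4/15.
  I^B i × I^B I^B: posterior weight 4/15.
  I^B i × I^B i: posterior weight 1/5.
Sum the posterior weight over pairs where Jamal is I^B i: 7/15.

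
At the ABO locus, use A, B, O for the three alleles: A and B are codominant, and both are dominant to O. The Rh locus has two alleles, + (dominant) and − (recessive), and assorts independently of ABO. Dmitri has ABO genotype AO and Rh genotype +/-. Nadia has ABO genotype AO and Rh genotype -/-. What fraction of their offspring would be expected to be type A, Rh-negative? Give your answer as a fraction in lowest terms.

ABO cross AO × AO → offspring phenotypes: 1/4 O, 3/4 A.
Rh cross +/- × -/- → 1/2 Rh+, 1/2 Rh-.
Independent loci: P(type A, Rh-negative) = 3/4 × 1/2 = 3/8.

3/8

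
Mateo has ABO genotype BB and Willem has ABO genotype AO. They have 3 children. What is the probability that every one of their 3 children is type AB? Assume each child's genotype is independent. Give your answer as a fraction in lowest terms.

1/8

ABO cross BB × AO → 1/2 B, 1/2 AB.
So P(type AB) = 1/2 per child.
All 3 independent: (1/2)^3 = 1/8.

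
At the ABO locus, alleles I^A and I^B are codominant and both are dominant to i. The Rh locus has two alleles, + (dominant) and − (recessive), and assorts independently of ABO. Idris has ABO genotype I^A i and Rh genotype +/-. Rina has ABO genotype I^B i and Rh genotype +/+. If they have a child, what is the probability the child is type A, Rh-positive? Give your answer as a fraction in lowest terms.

ABO cross I^A i × I^B i → offspring phenotypes: 1/4 O, 1/4 A, 1/4 B, 1/4 AB.
Rh cross +/- × +/+ → 1 Rh+.
Independent loci: P(type A, Rh-positive) = 1/4 × 1 = 1/4.

1/4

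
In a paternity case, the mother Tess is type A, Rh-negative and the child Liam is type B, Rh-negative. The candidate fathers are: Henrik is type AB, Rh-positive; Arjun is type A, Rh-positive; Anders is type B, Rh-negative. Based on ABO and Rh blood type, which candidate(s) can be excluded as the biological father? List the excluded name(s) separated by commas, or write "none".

Arjun

A candidate is excluded only if no genotype consistent with his phenotype could produce a type B, Rh-negative child with a type A, Rh-negative mother.
Arjun (type A, Rh+): no genotype consistent with that phenotype can produce a type-B Rh- child with a type-A mother.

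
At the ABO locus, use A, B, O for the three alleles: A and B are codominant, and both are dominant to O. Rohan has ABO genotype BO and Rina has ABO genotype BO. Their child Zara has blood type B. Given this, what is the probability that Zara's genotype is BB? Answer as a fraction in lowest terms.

Cross BO × BO → 1/4 BB, 1/2 BO, 1/4 OO.
Type-B genotypes among offspring: BB (1/4), BO (1/2); total 3/4.
P(BB | type B) = (1/4) / (3/4) = 1/3.

1/3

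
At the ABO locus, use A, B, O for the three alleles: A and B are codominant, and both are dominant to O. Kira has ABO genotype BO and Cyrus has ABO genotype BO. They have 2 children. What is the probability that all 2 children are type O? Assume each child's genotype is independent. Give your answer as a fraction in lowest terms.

1/16

ABO cross BO × BO → 1/4 O, 3/4 B.
So P(type O) = 1/4 per child.
All 2 independent: (1/4)^2 = 1/16.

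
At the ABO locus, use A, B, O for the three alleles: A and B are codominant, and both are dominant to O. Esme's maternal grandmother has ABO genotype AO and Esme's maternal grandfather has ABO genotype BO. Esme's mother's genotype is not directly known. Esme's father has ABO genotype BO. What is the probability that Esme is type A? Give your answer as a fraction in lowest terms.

1/8

Esme's mother's ABO genotype from AO × BO: 1/4 AB, 1/4 AO, 1/4 BO, 1/4 OO.
Crossing each possibility with the father BO and summing P(type A): 1/4·1/4 + 1/4·1/4 + 1/4·0 + 1/4·0 = 1/8.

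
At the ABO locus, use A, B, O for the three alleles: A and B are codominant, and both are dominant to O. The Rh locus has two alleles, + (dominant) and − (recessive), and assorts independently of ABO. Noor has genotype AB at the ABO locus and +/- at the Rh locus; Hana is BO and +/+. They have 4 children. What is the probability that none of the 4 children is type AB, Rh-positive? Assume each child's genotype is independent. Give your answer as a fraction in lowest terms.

81/256

ABO cross AB × BO → 1/4 A, 1/2 B, 1/4 AB.
Rh cross +/- × +/+ → 1 Rh+; so P(type AB, Rh-positive) = 1/4 × 1 = 1/4 per child.
P(not type AB, Rh-positive) = 3/4 for one child; (3/4)^4 = 81/256.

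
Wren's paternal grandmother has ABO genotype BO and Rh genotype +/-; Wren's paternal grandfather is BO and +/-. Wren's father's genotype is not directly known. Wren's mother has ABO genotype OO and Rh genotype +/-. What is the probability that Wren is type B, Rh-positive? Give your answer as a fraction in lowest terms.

3/8

Wren's father's ABO genotype from BO × BO: 1/4 BB, 1/2 BO, 1/4 OO.
Crossing each possibility with the mother OO and summing P(type B): 1/4·1 + 1/2·1/2 + 1/4·0 = 1/2.
Similarly for Rh via the father's Rh distribution: P(Rh+) = 3/4.
Independent loci: 1/2 × 3/4 = 3/8.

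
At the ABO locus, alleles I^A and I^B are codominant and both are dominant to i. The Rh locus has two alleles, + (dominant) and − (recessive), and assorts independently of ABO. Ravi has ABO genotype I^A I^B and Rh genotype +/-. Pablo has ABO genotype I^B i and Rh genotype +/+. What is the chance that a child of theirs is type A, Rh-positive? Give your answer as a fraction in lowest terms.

ABO cross I^A I^B × I^B i → offspring phenotypes: 1/4 A, 1/2 B, 1/4 AB.
Rh cross +/- × +/+ → 1 Rh+.
Independent loci: P(type A, Rh-positive) = 1/4 × 1 = 1/4.

1/4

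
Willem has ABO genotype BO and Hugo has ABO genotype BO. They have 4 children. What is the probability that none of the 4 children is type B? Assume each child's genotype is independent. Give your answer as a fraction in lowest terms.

1/256

ABO cross BO × BO → 1/4 O, 3/4 B.
So P(type B) = 3/4 per child.
P(not type B) = 1/4 for one child; (1/4)^4 = 1/256.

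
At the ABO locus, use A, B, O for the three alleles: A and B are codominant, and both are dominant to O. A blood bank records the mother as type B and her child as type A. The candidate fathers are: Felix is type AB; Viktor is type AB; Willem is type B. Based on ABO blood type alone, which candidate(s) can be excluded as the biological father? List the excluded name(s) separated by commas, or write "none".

Willem

A candidate is excluded only if no genotype consistent with his phenotype could produce a type A child with a type B mother.
Willem (type B): no genotype consistent with that phenotype can produce a type-A child with a type-B mother.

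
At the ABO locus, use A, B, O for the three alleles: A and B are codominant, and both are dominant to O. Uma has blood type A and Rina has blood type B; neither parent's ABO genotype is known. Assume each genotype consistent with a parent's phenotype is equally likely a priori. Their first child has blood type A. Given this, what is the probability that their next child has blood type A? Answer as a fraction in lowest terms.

5/12

Possible genotypes: Uma ∈ {AA, AO}; Rina ∈ {BB, BO}.
Weight each parental genotype pair by prior × P(type-A child):
  AA × BO: posterior weight 2/3; P(next child type A) = 1/2.
  AO × BO: posterior weight 1/3; P(next child type A) = 1/4.
Weighted sum = 5/12.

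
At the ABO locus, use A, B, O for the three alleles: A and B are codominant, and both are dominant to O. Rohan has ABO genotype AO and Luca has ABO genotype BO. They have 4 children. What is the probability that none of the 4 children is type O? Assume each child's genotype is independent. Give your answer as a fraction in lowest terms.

ABO cross AO × BO → 1/4 O, 1/4 A, 1/4 B, 1/4 AB.
So P(type O) = 1/4 per child.
P(not type O) = 3/4 for one child; (3/4)^4 = 81/256.

81/256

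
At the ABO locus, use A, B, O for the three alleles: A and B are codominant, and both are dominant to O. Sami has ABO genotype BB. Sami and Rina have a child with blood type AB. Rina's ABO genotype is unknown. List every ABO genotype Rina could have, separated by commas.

AA, AB, AO

For each candidate genotype of Rina, check whether crossing it with BB can produce every observed child phenotype.
  AA → possible child types {AB} ✓
  AB → possible child types {B, AB} ✓
  AO → possible child types {B, AB} ✓
  BB → possible child types {B} ✗
  BO → possible child types {B} ✗
  OO → possible child types {B} ✗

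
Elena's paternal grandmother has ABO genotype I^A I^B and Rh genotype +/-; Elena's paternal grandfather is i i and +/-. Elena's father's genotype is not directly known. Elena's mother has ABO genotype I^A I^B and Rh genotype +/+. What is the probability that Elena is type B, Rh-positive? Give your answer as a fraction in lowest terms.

Elena's father's ABO genotype from I^A I^B × i i: 1/2 I^A i, 1/2 I^B i.
Crossing each possibility with the mother I^A I^B and summing P(type B): 1/2·1/4 + 1/2·1/2 = 3/8.
Similarly for Rh via the father's Rh distribution: P(Rh+) = 1.
Independent loci: 3/8 × 1 = 3/8.

3/8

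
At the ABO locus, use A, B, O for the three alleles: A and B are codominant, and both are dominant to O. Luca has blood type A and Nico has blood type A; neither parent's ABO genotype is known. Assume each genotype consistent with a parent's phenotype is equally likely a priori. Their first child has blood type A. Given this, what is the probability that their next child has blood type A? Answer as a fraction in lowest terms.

Possible genotypes: Luca ∈ {AA, AO}; Nico ∈ {AA, AO}.
Weight each parental genotype pair by prior × P(type-A child):
  AA × AA: posterior weight 4/15; P(next child type A) = 1.
  AA × AO: posterior weight 4/15; P(next child type A) = 1.
  AO × AA: posterior weight 4/15; P(next child type A) = 1.
  AO × AO: posterior weight 1/5; P(next child type A) = 3/4.
Weighted sum = 19/20.

19/20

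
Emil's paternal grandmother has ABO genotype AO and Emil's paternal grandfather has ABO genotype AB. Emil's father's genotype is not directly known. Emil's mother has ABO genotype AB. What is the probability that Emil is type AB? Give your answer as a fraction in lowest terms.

3/8

Emil's father's ABO genotype from AO × AB: 1/4 AA, 1/4 AB, 1/4 AO, 1/4 BO.
Crossing each possibility with the mother AB and summing P(type AB): 1/4·1/2 + 1/4·1/2 + 1/4·1/4 + 1/4·1/4 = 3/8.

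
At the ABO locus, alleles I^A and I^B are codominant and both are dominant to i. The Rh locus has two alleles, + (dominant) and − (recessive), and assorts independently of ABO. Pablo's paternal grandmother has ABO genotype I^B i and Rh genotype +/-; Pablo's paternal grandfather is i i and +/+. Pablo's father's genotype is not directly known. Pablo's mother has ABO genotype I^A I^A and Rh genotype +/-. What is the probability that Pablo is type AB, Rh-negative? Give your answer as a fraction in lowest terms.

1/32

Pablo's father's ABO genotype from I^B i × i i: 1/2 I^B i, 1/2 i i.
Crossing each possibility with the mother I^A I^A and summing P(type AB): 1/2·1/2 + 1/2·0 = 1/4.
Similarly for Rh via the father's Rh distribution: P(Rh-) = 1/8.
Independent loci: 1/4 × 1/8 = 1/32.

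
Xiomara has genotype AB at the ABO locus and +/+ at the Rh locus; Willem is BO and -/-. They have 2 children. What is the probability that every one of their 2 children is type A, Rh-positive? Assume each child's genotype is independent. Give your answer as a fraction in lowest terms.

ABO cross AB × BO → 1/4 A, 1/2 B, 1/4 AB.
Rh cross +/+ × -/- → 1 Rh+; so P(type A, Rh-positive) = 1/4 × 1 = 1/4 per child.
All 2 independent: (1/4)^2 = 1/16.

1/16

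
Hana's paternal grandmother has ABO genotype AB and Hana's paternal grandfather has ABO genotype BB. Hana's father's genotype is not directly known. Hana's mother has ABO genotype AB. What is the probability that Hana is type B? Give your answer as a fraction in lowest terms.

Hana's father's ABO genotype from AB × BB: 1/2 AB, 1/2 BB.
Crossing each possibility with the mother AB and summing P(type B): 1/2·1/4 + 1/2·1/2 = 3/8.

3/8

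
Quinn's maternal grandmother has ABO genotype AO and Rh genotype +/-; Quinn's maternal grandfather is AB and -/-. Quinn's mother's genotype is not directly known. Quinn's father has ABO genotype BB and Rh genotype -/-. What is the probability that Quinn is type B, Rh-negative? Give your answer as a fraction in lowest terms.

Quinn's mother's ABO genotype from AO × AB: 1/4 AA, 1/4 AB, 1/4 AO, 1/4 BO.
Crossing each possibility with the father BB and summing P(type B): 1/4·0 + 1/4·1/2 + 1/4·1/2 + 1/4·1 = 1/2.
Similarly for Rh via the mother's Rh distribution: P(Rh-) = 3/4.
Independent loci: 1/2 × 3/4 = 3/8.

3/8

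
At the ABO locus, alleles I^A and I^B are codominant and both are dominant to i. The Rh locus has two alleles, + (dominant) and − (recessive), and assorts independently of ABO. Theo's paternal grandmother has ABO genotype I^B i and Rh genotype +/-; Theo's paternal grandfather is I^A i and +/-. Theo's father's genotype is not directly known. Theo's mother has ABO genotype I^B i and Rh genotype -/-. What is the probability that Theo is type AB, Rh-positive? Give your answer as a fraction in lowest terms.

Theo's father's ABO genotype from I^B i × I^A i: 1/4 I^A I^B, 1/4 I^A i, 1/4 I^B i, 1/4 i i.
Crossing each possibility with the mother I^B i and summing P(type AB): 1/4·1/4 + 1/4·1/4 + 1/4·0 + 1/4·0 = 1/8.
Similarly for Rh via the father's Rh distribution: P(Rh+) = 1/2.
Independent loci: 1/8 × 1/2 = 1/16.

1/16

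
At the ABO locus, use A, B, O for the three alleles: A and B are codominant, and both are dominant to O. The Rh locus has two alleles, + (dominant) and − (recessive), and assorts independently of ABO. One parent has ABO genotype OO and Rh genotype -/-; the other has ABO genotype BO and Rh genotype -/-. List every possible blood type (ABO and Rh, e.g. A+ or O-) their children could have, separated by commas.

Gametes from OO × BO give offspring ABO genotypes BO, OO, i.e. phenotypes O, B.
Rh cross -/- × -/- → phenotypes Rh-.
Combining independently: O-, B-.

O-, B-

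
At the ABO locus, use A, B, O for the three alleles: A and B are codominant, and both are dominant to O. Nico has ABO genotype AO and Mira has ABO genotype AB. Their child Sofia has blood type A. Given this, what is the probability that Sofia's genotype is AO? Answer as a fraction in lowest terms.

1/2

Cross AO × AB → 1/4 AA, 1/4 AB, 1/4 AO, 1/4 BO.
Type-A genotypes among offspring: AA (1/4), AO (1/4); total 1/2.
P(AO | type A) = (1/4) / (1/2) = 1/2.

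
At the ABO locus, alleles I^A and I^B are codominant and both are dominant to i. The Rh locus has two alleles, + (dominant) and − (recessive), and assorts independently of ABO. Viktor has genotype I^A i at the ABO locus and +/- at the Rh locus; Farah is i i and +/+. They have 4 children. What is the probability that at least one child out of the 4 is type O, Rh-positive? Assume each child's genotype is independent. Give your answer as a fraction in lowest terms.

15/16

ABO cross I^A i × i i → 1/2 O, 1/2 A.
Rh cross +/- × +/+ → 1 Rh+; so P(type O, Rh-positive) = 1/2 × 1 = 1/2 per child.
P(none) = (1/2)^4 = 1/16; P(at least one) = 1 − 1/16 = 15/16.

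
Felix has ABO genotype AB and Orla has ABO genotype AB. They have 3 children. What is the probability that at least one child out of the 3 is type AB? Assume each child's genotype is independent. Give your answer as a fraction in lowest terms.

7/8

ABO cross AB × AB → 1/4 A, 1/4 B, 1/2 AB.
So P(type AB) = 1/2 per child.
P(none) = (1/2)^3 = 1/8; P(at least one) = 1 − 1/8 = 7/8.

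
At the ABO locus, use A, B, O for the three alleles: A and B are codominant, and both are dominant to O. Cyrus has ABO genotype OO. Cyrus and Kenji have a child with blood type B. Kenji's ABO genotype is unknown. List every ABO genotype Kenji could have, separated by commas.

AB, BB, BO

For each candidate genotype of Kenji, check whether crossing it with OO can produce every observed child phenotype.
  AA → possible child types {A} ✗
  AB → possible child types {A, B} ✓
  AO → possible child types {O, A} ✗
  BB → possible child types {B} ✓
  BO → possible child types {O, B} ✓
  OO → possible child types {O} ✗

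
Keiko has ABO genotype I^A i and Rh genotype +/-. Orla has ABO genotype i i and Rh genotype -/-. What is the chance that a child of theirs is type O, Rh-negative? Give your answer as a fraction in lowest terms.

1/4

ABO cross I^A i × i i → offspring phenotypes: 1/2 O, 1/2 A.
Rh cross +/- × -/- → 1/2 Rh+, 1/2 Rh-.
Independent loci: P(type O, Rh-negative) = 1/2 × 1/2 = 1/4.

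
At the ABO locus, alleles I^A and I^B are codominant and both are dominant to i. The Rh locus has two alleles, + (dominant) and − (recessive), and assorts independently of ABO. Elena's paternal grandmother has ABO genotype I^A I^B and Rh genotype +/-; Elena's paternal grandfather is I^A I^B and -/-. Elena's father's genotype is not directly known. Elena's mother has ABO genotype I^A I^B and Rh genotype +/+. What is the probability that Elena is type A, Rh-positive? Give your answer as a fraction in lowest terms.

Elena's father's ABO genotype from I^A I^B × I^A I^B: 1/4 I^A I^A, 1/2 I^A I^B, 1/4 I^B I^B.
Crossing each possibility with the mother I^A I^B and summing P(type A): 1/4·1/2 + 1/2·1/4 + 1/4·0 = 1/4.
Similarly for Rh via the father's Rh distribution: P(Rh+) = 1.
Independent loci: 1/4 × 1 = 1/4.

1/4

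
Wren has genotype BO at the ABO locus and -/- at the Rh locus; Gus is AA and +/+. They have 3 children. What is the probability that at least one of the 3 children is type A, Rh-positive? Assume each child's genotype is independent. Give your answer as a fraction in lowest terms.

ABO cross BO × AA → 1/2 A, 1/2 AB.
Rh cross -/- × +/+ → 1 Rh+; so P(type A, Rh-positive) = 1/2 × 1 = 1/2 per child.
P(none) = (1/2)^3 = 1/8; P(at least one) = 1 − 1/8 = 7/8.

7/8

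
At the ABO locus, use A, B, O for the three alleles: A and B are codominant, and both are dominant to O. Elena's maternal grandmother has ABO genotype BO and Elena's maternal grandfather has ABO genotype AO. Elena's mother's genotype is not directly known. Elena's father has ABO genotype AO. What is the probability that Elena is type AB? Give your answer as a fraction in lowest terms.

Elena's mother's ABO genotype from BO × AO: 1/4 AB, 1/4 AO, 1/4 BO, 1/4 OO.
Crossing each possibility with the father AO and summing P(type AB): 1/4·1/4 + 1/4·0 + 1/4·1/4 + 1/4·0 = 1/8.

1/8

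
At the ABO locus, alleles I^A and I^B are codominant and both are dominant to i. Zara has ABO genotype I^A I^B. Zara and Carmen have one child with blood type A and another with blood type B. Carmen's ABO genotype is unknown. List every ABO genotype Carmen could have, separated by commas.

I^A I^B, I^A i, I^B i, i i

For each candidate genotype of Carmen, check whether crossing it with I^A I^B can produce every observed child phenotype.
  I^A I^A → possible child types {A, AB} ✗
  I^A I^B → possible child types {A, B, AB} ✓
  I^A i → possible child types {A, B, AB} ✓
  I^B I^B → possible child types {B, AB} ✗
  I^B i → possible child types {A, B, AB} ✓
  i i → possible child types {A, B} ✓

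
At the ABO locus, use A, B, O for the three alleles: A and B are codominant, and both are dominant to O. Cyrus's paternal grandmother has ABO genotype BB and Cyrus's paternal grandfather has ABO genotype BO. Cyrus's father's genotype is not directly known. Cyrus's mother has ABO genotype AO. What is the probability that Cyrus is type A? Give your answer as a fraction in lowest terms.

Cyrus's father's ABO genotype from BB × BO: 1/2 BB, 1/2 BO.
Crossing each possibility with the mother AO and summing P(type A): 1/2·0 + 1/2·1/4 = 1/8.

1/8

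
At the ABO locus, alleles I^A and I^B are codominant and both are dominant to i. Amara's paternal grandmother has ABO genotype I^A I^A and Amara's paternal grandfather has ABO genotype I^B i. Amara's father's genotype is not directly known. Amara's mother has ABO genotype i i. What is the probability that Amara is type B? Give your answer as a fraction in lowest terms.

1/4

Amara's father's ABO genotype from I^A I^A × I^B i: 1/2 I^A I^B, 1/2 I^A i.
Crossing each possibility with the mother i i and summing P(type B): 1/2·1/2 + 1/2·0 = 1/4.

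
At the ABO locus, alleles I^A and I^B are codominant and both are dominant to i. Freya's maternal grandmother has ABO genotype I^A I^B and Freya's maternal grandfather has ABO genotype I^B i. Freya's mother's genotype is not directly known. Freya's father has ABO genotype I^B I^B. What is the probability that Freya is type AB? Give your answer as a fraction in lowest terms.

Freya's mother's ABO genotype from I^A I^B × I^B i: 1/4 I^A I^B, 1/4 I^A i, 1/4 I^B I^B, 1/4 I^B i.
Crossing each possibility with the father I^B I^B and summing P(type AB): 1/4·1/2 + 1/4·1/2 + 1/4·0 + 1/4·0 = 1/4.

1/4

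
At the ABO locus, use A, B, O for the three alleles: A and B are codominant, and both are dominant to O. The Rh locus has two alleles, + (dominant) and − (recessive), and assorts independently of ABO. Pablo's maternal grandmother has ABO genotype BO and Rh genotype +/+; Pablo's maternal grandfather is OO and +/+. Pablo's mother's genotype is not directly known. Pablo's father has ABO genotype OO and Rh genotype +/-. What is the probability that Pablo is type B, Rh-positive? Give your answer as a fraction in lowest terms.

1/4

Pablo's mother's ABO genotype from BO × OO: 1/2 BO, 1/2 OO.
Crossing each possibility with the father OO and summing P(type B): 1/2·1/2 + 1/2·0 = 1/4.
Similarly for Rh via the mother's Rh distribution: P(Rh+) = 1.
Independent loci: 1/4 × 1 = 1/4.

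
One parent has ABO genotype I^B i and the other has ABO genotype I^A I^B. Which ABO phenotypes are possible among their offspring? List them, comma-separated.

Gametes from I^B i × I^A I^B give offspring ABO genotypes I^A I^B, I^A i, I^B I^B, I^B i, i.e. phenotypes A, B, AB.

A, B, AB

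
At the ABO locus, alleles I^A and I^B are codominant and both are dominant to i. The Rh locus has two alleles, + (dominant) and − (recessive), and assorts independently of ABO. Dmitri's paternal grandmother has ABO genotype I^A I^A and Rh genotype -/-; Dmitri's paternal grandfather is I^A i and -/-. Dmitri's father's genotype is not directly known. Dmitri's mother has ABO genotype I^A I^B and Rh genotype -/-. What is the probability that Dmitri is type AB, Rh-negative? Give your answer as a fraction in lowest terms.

Dmitri's father's ABO genotype from I^A I^A × I^A i: 1/2 I^A I^A, 1/2 I^A i.
Crossing each possibility with the mother I^A I^B and summing P(type AB): 1/2·1/2 + 1/2·1/4 = 3/8.
Similarly for Rh via the father's Rh distribution: P(Rh-) = 1.
Independent loci: 3/8 × 1 = 3/8.

3/8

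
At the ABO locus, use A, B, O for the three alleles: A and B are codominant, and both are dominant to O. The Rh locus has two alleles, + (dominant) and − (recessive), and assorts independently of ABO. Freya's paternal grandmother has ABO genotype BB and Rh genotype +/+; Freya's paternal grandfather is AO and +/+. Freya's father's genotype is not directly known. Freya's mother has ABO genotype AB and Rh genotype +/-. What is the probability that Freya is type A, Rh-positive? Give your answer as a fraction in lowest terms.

Freya's father's ABO genotype from BB × AO: 1/2 AB, 1/2 BO.
Crossing each possibility with the mother AB and summing P(type A): 1/2·1/4 + 1/2·1/4 = 1/4.
Similarly for Rh via the father's Rh distribution: P(Rh+) = 1.
Independent loci: 1/4 × 1 = 1/4.

1/4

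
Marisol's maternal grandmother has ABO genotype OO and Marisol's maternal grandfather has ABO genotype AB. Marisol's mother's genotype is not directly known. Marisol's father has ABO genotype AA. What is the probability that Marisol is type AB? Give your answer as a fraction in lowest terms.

Marisol's mother's ABO genotype from OO × AB: 1/2 AO, 1/2 BO.
Crossing each possibility with the father AA and summing P(type AB): 1/2·0 + 1/2·1/2 = 1/4.

1/4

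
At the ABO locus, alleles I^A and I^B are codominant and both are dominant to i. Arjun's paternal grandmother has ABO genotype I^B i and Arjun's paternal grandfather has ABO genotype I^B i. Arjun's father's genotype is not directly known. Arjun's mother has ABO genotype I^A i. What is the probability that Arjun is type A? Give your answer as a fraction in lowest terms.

1/4

Arjun's father's ABO genotype from I^B i × I^B i: 1/4 I^B I^B, 1/2 I^B i, 1/4 i i.
Crossing each possibility with the mother I^A i and summing P(type A): 1/4·0 + 1/2·1/4 + 1/4·1/2 = 1/4.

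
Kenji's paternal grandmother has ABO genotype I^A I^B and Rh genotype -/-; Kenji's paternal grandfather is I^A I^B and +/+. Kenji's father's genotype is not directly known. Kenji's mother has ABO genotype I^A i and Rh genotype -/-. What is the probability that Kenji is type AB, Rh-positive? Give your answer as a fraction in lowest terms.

Kenji's father's ABO genotype from I^A I^B × I^A I^B: 1/4 I^A I^A, 1/2 I^A I^B, 1/4 I^B I^B.
Crossing each possibility with the mother I^A i and summing P(type AB): 1/4·0 + 1/2·1/4 + 1/4·1/2 = 1/4.
Similarly for Rh via the father's Rh distribution: P(Rh+) = 1/2.
Independent loci: 1/4 × 1/2 = 1/8.

1/8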